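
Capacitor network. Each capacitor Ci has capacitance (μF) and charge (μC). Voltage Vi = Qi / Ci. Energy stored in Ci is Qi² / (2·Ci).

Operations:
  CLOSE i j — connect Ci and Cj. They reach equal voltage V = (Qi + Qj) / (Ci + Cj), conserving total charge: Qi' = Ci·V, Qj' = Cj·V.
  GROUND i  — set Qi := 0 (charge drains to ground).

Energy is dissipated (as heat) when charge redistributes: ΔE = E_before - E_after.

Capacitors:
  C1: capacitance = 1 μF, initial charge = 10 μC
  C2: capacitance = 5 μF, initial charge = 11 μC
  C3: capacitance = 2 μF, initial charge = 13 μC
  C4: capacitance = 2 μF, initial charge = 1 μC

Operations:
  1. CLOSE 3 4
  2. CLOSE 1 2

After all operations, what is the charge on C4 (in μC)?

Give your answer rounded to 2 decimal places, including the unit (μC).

Initial: C1(1μF, Q=10μC, V=10.00V), C2(5μF, Q=11μC, V=2.20V), C3(2μF, Q=13μC, V=6.50V), C4(2μF, Q=1μC, V=0.50V)
Op 1: CLOSE 3-4: Q_total=14.00, C_total=4.00, V=3.50; Q3=7.00, Q4=7.00; dissipated=18.000
Op 2: CLOSE 1-2: Q_total=21.00, C_total=6.00, V=3.50; Q1=3.50, Q2=17.50; dissipated=25.350
Final charges: Q1=3.50, Q2=17.50, Q3=7.00, Q4=7.00

Answer: 7.00 μC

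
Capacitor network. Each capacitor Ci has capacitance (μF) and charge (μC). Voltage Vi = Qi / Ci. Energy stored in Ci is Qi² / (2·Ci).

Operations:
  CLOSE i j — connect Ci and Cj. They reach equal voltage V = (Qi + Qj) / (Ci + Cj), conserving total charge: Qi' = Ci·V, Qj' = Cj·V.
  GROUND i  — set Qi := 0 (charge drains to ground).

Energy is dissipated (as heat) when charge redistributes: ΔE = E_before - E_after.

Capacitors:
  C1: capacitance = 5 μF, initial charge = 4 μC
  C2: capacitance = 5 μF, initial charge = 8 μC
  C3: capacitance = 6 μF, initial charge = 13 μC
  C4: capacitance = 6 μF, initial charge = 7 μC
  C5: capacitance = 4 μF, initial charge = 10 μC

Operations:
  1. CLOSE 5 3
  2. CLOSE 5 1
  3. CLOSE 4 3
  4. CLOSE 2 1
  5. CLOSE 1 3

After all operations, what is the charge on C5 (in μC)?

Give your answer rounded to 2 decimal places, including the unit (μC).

Answer: 5.87 μC

Derivation:
Initial: C1(5μF, Q=4μC, V=0.80V), C2(5μF, Q=8μC, V=1.60V), C3(6μF, Q=13μC, V=2.17V), C4(6μF, Q=7μC, V=1.17V), C5(4μF, Q=10μC, V=2.50V)
Op 1: CLOSE 5-3: Q_total=23.00, C_total=10.00, V=2.30; Q5=9.20, Q3=13.80; dissipated=0.133
Op 2: CLOSE 5-1: Q_total=13.20, C_total=9.00, V=1.47; Q5=5.87, Q1=7.33; dissipated=2.500
Op 3: CLOSE 4-3: Q_total=20.80, C_total=12.00, V=1.73; Q4=10.40, Q3=10.40; dissipated=1.927
Op 4: CLOSE 2-1: Q_total=15.33, C_total=10.00, V=1.53; Q2=7.67, Q1=7.67; dissipated=0.022
Op 5: CLOSE 1-3: Q_total=18.07, C_total=11.00, V=1.64; Q1=8.21, Q3=9.85; dissipated=0.055
Final charges: Q1=8.21, Q2=7.67, Q3=9.85, Q4=10.40, Q5=5.87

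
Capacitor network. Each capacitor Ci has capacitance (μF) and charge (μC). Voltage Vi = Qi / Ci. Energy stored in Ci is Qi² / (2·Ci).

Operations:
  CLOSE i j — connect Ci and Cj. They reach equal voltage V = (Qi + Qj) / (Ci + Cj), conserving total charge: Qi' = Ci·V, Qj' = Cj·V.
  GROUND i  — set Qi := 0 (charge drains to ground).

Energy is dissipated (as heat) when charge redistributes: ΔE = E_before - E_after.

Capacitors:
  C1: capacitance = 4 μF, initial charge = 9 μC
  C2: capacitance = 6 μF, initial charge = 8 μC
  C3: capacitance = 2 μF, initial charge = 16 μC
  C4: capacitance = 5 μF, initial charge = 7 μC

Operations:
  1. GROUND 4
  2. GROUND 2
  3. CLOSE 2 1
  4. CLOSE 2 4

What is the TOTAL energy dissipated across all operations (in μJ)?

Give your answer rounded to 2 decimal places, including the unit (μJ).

Initial: C1(4μF, Q=9μC, V=2.25V), C2(6μF, Q=8μC, V=1.33V), C3(2μF, Q=16μC, V=8.00V), C4(5μF, Q=7μC, V=1.40V)
Op 1: GROUND 4: Q4=0; energy lost=4.900
Op 2: GROUND 2: Q2=0; energy lost=5.333
Op 3: CLOSE 2-1: Q_total=9.00, C_total=10.00, V=0.90; Q2=5.40, Q1=3.60; dissipated=6.075
Op 4: CLOSE 2-4: Q_total=5.40, C_total=11.00, V=0.49; Q2=2.95, Q4=2.45; dissipated=1.105
Total dissipated: 17.413 μJ

Answer: 17.41 μJ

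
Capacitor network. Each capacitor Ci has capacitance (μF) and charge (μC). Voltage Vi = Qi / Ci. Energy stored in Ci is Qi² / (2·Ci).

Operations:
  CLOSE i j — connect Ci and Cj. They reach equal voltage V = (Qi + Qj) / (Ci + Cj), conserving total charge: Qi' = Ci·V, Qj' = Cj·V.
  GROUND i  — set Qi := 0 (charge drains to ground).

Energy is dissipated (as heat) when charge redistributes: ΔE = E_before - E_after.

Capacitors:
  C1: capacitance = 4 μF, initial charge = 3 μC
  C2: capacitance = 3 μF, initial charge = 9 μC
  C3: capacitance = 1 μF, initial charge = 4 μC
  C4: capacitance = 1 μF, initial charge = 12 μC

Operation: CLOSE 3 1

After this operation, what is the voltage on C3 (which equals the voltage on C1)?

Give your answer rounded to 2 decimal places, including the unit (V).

Answer: 1.40 V

Derivation:
Initial: C1(4μF, Q=3μC, V=0.75V), C2(3μF, Q=9μC, V=3.00V), C3(1μF, Q=4μC, V=4.00V), C4(1μF, Q=12μC, V=12.00V)
Op 1: CLOSE 3-1: Q_total=7.00, C_total=5.00, V=1.40; Q3=1.40, Q1=5.60; dissipated=4.225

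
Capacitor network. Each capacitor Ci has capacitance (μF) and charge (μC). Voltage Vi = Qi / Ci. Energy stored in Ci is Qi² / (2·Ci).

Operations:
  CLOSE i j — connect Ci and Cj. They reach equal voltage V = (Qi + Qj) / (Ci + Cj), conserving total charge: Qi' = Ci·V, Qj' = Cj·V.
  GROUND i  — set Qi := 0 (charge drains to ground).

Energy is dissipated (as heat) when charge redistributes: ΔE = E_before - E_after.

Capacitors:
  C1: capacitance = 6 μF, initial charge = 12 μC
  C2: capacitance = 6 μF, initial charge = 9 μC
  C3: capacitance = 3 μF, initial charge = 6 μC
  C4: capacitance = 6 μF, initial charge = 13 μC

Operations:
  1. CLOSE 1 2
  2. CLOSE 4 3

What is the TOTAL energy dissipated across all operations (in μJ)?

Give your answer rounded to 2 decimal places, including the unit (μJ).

Answer: 0.40 μJ

Derivation:
Initial: C1(6μF, Q=12μC, V=2.00V), C2(6μF, Q=9μC, V=1.50V), C3(3μF, Q=6μC, V=2.00V), C4(6μF, Q=13μC, V=2.17V)
Op 1: CLOSE 1-2: Q_total=21.00, C_total=12.00, V=1.75; Q1=10.50, Q2=10.50; dissipated=0.375
Op 2: CLOSE 4-3: Q_total=19.00, C_total=9.00, V=2.11; Q4=12.67, Q3=6.33; dissipated=0.028
Total dissipated: 0.403 μJ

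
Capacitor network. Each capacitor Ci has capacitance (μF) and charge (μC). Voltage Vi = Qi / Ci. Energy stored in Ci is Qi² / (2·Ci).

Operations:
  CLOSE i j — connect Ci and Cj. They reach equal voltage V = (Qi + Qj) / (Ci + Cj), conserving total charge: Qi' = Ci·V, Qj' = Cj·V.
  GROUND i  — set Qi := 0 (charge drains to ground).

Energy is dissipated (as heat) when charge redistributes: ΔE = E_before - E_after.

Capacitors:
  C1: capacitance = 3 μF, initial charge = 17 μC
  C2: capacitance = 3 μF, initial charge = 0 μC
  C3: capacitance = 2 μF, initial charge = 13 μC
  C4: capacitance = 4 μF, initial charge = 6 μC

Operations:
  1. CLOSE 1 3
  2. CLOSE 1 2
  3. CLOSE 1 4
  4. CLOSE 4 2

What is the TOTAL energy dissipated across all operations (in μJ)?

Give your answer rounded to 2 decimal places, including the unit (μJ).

Answer: 29.97 μJ

Derivation:
Initial: C1(3μF, Q=17μC, V=5.67V), C2(3μF, Q=0μC, V=0.00V), C3(2μF, Q=13μC, V=6.50V), C4(4μF, Q=6μC, V=1.50V)
Op 1: CLOSE 1-3: Q_total=30.00, C_total=5.00, V=6.00; Q1=18.00, Q3=12.00; dissipated=0.417
Op 2: CLOSE 1-2: Q_total=18.00, C_total=6.00, V=3.00; Q1=9.00, Q2=9.00; dissipated=27.000
Op 3: CLOSE 1-4: Q_total=15.00, C_total=7.00, V=2.14; Q1=6.43, Q4=8.57; dissipated=1.929
Op 4: CLOSE 4-2: Q_total=17.57, C_total=7.00, V=2.51; Q4=10.04, Q2=7.53; dissipated=0.630
Total dissipated: 29.975 μJ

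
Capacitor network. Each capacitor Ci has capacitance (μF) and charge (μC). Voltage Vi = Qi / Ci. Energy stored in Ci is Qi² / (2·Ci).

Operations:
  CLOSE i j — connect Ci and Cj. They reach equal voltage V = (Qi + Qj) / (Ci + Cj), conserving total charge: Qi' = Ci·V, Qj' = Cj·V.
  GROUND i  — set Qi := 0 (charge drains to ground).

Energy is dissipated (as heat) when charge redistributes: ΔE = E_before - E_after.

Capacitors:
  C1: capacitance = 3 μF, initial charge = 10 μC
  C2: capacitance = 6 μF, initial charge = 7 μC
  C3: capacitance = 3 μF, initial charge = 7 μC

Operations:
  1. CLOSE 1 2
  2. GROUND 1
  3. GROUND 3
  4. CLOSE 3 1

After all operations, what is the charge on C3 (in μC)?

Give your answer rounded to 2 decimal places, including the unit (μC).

Answer: 0.00 μC

Derivation:
Initial: C1(3μF, Q=10μC, V=3.33V), C2(6μF, Q=7μC, V=1.17V), C3(3μF, Q=7μC, V=2.33V)
Op 1: CLOSE 1-2: Q_total=17.00, C_total=9.00, V=1.89; Q1=5.67, Q2=11.33; dissipated=4.694
Op 2: GROUND 1: Q1=0; energy lost=5.352
Op 3: GROUND 3: Q3=0; energy lost=8.167
Op 4: CLOSE 3-1: Q_total=0.00, C_total=6.00, V=0.00; Q3=0.00, Q1=0.00; dissipated=0.000
Final charges: Q1=0.00, Q2=11.33, Q3=0.00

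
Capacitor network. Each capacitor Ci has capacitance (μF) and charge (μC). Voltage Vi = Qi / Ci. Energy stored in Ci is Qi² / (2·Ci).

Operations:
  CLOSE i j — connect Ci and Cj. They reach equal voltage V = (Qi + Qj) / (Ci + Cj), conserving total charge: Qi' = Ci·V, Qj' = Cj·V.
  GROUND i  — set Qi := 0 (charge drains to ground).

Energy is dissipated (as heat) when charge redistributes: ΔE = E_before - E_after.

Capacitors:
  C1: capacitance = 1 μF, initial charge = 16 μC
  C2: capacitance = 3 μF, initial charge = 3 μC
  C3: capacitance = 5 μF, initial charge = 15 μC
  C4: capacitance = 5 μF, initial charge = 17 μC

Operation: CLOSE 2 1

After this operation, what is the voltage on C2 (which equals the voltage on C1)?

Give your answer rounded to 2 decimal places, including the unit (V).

Answer: 4.75 V

Derivation:
Initial: C1(1μF, Q=16μC, V=16.00V), C2(3μF, Q=3μC, V=1.00V), C3(5μF, Q=15μC, V=3.00V), C4(5μF, Q=17μC, V=3.40V)
Op 1: CLOSE 2-1: Q_total=19.00, C_total=4.00, V=4.75; Q2=14.25, Q1=4.75; dissipated=84.375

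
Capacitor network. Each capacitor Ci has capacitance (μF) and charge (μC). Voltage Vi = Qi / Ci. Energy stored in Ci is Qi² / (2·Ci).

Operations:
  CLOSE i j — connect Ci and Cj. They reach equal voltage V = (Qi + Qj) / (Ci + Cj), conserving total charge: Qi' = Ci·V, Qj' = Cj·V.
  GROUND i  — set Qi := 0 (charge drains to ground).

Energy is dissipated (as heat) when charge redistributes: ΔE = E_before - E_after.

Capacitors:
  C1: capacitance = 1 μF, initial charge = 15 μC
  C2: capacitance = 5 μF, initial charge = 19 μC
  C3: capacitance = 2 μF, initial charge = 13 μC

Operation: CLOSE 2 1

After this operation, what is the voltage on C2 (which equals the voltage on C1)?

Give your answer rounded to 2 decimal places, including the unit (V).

Initial: C1(1μF, Q=15μC, V=15.00V), C2(5μF, Q=19μC, V=3.80V), C3(2μF, Q=13μC, V=6.50V)
Op 1: CLOSE 2-1: Q_total=34.00, C_total=6.00, V=5.67; Q2=28.33, Q1=5.67; dissipated=52.267

Answer: 5.67 V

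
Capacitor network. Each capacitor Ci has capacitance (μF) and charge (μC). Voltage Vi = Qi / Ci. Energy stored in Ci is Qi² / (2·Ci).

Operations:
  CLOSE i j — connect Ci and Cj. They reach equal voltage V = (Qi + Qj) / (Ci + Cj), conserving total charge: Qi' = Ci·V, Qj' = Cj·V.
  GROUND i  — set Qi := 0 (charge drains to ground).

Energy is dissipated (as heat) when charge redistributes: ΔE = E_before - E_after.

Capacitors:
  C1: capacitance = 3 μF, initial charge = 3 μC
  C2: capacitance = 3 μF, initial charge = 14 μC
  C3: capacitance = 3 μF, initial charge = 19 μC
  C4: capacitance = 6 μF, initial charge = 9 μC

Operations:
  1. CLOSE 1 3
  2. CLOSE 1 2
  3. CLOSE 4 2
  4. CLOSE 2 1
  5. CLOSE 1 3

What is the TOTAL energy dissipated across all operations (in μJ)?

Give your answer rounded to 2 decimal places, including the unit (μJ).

Answer: 31.68 μJ

Derivation:
Initial: C1(3μF, Q=3μC, V=1.00V), C2(3μF, Q=14μC, V=4.67V), C3(3μF, Q=19μC, V=6.33V), C4(6μF, Q=9μC, V=1.50V)
Op 1: CLOSE 1-3: Q_total=22.00, C_total=6.00, V=3.67; Q1=11.00, Q3=11.00; dissipated=21.333
Op 2: CLOSE 1-2: Q_total=25.00, C_total=6.00, V=4.17; Q1=12.50, Q2=12.50; dissipated=0.750
Op 3: CLOSE 4-2: Q_total=21.50, C_total=9.00, V=2.39; Q4=14.33, Q2=7.17; dissipated=7.111
Op 4: CLOSE 2-1: Q_total=19.67, C_total=6.00, V=3.28; Q2=9.83, Q1=9.83; dissipated=2.370
Op 5: CLOSE 1-3: Q_total=20.83, C_total=6.00, V=3.47; Q1=10.42, Q3=10.42; dissipated=0.113
Total dissipated: 31.678 μJ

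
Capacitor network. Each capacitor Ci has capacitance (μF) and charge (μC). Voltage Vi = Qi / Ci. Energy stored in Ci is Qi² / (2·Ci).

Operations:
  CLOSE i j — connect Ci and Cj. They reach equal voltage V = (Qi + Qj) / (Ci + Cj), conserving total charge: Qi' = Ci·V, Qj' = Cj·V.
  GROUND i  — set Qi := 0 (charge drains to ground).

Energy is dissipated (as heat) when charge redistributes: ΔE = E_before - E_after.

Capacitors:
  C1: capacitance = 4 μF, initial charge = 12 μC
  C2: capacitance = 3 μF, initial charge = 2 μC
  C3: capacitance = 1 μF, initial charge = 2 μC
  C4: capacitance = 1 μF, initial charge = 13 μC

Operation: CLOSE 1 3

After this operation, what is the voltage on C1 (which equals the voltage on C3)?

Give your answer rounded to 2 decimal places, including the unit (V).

Initial: C1(4μF, Q=12μC, V=3.00V), C2(3μF, Q=2μC, V=0.67V), C3(1μF, Q=2μC, V=2.00V), C4(1μF, Q=13μC, V=13.00V)
Op 1: CLOSE 1-3: Q_total=14.00, C_total=5.00, V=2.80; Q1=11.20, Q3=2.80; dissipated=0.400

Answer: 2.80 V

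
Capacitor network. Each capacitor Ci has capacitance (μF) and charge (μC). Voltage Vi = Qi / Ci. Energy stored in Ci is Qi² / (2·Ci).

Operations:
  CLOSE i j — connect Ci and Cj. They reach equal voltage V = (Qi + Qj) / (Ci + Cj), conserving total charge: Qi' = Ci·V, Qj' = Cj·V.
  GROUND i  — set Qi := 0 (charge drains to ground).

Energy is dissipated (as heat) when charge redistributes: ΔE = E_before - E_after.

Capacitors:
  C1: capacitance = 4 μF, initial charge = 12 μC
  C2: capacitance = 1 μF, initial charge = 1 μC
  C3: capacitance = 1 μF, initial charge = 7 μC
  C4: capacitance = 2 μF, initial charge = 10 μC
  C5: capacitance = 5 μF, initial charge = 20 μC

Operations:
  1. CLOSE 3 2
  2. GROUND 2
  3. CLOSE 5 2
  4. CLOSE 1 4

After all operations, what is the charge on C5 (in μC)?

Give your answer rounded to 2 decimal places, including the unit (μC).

Initial: C1(4μF, Q=12μC, V=3.00V), C2(1μF, Q=1μC, V=1.00V), C3(1μF, Q=7μC, V=7.00V), C4(2μF, Q=10μC, V=5.00V), C5(5μF, Q=20μC, V=4.00V)
Op 1: CLOSE 3-2: Q_total=8.00, C_total=2.00, V=4.00; Q3=4.00, Q2=4.00; dissipated=9.000
Op 2: GROUND 2: Q2=0; energy lost=8.000
Op 3: CLOSE 5-2: Q_total=20.00, C_total=6.00, V=3.33; Q5=16.67, Q2=3.33; dissipated=6.667
Op 4: CLOSE 1-4: Q_total=22.00, C_total=6.00, V=3.67; Q1=14.67, Q4=7.33; dissipated=2.667
Final charges: Q1=14.67, Q2=3.33, Q3=4.00, Q4=7.33, Q5=16.67

Answer: 16.67 μC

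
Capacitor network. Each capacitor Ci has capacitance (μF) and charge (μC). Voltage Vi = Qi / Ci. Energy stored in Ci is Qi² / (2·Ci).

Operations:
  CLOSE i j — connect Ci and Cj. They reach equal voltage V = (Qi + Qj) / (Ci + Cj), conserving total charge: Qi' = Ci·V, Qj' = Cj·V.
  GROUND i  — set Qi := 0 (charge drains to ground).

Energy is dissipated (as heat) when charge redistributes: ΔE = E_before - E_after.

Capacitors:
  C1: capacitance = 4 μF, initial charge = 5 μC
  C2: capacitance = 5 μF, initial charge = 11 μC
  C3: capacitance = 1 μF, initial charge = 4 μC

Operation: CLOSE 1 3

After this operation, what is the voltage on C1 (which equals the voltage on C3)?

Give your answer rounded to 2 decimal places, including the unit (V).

Answer: 1.80 V

Derivation:
Initial: C1(4μF, Q=5μC, V=1.25V), C2(5μF, Q=11μC, V=2.20V), C3(1μF, Q=4μC, V=4.00V)
Op 1: CLOSE 1-3: Q_total=9.00, C_total=5.00, V=1.80; Q1=7.20, Q3=1.80; dissipated=3.025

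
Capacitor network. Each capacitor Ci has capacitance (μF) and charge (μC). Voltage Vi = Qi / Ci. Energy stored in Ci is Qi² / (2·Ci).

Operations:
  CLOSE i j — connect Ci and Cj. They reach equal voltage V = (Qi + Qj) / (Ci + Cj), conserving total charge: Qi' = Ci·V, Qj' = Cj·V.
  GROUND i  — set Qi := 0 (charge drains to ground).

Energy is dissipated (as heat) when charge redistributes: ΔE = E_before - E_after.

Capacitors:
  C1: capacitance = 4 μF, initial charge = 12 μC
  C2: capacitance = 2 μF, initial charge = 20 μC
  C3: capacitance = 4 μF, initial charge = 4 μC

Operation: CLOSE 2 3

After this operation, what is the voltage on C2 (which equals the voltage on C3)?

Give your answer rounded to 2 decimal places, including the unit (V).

Answer: 4.00 V

Derivation:
Initial: C1(4μF, Q=12μC, V=3.00V), C2(2μF, Q=20μC, V=10.00V), C3(4μF, Q=4μC, V=1.00V)
Op 1: CLOSE 2-3: Q_total=24.00, C_total=6.00, V=4.00; Q2=8.00, Q3=16.00; dissipated=54.000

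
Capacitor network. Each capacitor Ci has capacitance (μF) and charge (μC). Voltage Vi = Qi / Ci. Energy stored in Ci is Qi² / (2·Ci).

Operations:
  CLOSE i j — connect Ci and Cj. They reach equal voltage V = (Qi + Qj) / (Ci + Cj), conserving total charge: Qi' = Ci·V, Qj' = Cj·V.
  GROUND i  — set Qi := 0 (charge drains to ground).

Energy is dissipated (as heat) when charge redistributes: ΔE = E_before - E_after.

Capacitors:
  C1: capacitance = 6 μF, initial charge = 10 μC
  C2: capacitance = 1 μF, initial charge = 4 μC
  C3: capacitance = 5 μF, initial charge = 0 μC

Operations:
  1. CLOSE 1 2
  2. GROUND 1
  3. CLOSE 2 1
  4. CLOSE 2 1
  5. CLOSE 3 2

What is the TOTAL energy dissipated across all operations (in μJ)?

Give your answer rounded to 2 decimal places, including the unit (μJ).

Answer: 16.08 μJ

Derivation:
Initial: C1(6μF, Q=10μC, V=1.67V), C2(1μF, Q=4μC, V=4.00V), C3(5μF, Q=0μC, V=0.00V)
Op 1: CLOSE 1-2: Q_total=14.00, C_total=7.00, V=2.00; Q1=12.00, Q2=2.00; dissipated=2.333
Op 2: GROUND 1: Q1=0; energy lost=12.000
Op 3: CLOSE 2-1: Q_total=2.00, C_total=7.00, V=0.29; Q2=0.29, Q1=1.71; dissipated=1.714
Op 4: CLOSE 2-1: Q_total=2.00, C_total=7.00, V=0.29; Q2=0.29, Q1=1.71; dissipated=0.000
Op 5: CLOSE 3-2: Q_total=0.29, C_total=6.00, V=0.05; Q3=0.24, Q2=0.05; dissipated=0.034
Total dissipated: 16.082 μJ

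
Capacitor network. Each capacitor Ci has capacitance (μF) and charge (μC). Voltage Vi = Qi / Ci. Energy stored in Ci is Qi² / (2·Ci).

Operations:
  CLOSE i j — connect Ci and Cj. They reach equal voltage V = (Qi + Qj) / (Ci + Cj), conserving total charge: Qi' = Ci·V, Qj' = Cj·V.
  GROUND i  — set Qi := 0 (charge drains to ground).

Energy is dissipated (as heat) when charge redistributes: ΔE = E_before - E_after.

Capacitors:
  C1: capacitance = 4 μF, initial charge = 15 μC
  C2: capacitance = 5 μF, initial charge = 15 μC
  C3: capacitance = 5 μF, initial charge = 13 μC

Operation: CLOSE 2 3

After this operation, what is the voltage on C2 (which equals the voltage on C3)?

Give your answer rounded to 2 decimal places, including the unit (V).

Answer: 2.80 V

Derivation:
Initial: C1(4μF, Q=15μC, V=3.75V), C2(5μF, Q=15μC, V=3.00V), C3(5μF, Q=13μC, V=2.60V)
Op 1: CLOSE 2-3: Q_total=28.00, C_total=10.00, V=2.80; Q2=14.00, Q3=14.00; dissipated=0.200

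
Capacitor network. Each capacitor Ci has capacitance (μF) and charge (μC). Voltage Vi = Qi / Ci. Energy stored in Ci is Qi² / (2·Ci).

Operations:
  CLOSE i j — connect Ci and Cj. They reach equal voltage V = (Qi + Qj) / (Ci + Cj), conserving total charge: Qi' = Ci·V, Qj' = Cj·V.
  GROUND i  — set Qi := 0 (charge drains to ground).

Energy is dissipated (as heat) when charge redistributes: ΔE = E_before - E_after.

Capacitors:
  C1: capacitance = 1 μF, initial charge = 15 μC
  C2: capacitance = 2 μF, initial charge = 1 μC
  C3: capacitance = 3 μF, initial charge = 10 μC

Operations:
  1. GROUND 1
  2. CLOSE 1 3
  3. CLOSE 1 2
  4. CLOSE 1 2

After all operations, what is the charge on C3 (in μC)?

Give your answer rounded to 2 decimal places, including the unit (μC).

Initial: C1(1μF, Q=15μC, V=15.00V), C2(2μF, Q=1μC, V=0.50V), C3(3μF, Q=10μC, V=3.33V)
Op 1: GROUND 1: Q1=0; energy lost=112.500
Op 2: CLOSE 1-3: Q_total=10.00, C_total=4.00, V=2.50; Q1=2.50, Q3=7.50; dissipated=4.167
Op 3: CLOSE 1-2: Q_total=3.50, C_total=3.00, V=1.17; Q1=1.17, Q2=2.33; dissipated=1.333
Op 4: CLOSE 1-2: Q_total=3.50, C_total=3.00, V=1.17; Q1=1.17, Q2=2.33; dissipated=0.000
Final charges: Q1=1.17, Q2=2.33, Q3=7.50

Answer: 7.50 μC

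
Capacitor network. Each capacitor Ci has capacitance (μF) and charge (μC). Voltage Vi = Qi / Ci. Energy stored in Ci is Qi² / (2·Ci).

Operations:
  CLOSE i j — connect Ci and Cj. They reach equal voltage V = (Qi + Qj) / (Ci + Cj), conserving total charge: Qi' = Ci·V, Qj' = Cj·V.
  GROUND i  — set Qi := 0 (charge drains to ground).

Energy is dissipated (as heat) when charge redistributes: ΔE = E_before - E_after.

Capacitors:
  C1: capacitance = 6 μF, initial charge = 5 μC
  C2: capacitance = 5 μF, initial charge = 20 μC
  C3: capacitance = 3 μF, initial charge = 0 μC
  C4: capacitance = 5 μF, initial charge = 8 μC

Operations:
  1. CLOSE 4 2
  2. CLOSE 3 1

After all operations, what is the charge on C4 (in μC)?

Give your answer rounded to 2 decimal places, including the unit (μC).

Initial: C1(6μF, Q=5μC, V=0.83V), C2(5μF, Q=20μC, V=4.00V), C3(3μF, Q=0μC, V=0.00V), C4(5μF, Q=8μC, V=1.60V)
Op 1: CLOSE 4-2: Q_total=28.00, C_total=10.00, V=2.80; Q4=14.00, Q2=14.00; dissipated=7.200
Op 2: CLOSE 3-1: Q_total=5.00, C_total=9.00, V=0.56; Q3=1.67, Q1=3.33; dissipated=0.694
Final charges: Q1=3.33, Q2=14.00, Q3=1.67, Q4=14.00

Answer: 14.00 μC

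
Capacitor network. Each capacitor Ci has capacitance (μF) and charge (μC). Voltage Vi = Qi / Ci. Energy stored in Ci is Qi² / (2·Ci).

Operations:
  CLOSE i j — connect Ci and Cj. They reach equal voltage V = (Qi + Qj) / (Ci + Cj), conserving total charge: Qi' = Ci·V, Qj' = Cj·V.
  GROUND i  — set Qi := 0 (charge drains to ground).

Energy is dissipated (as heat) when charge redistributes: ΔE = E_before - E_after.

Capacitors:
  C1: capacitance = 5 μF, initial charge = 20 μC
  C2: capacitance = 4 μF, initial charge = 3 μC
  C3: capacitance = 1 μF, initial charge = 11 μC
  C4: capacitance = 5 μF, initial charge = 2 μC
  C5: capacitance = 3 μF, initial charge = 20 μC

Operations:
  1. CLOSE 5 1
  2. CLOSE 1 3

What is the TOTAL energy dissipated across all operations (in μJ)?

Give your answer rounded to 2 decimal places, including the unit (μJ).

Initial: C1(5μF, Q=20μC, V=4.00V), C2(4μF, Q=3μC, V=0.75V), C3(1μF, Q=11μC, V=11.00V), C4(5μF, Q=2μC, V=0.40V), C5(3μF, Q=20μC, V=6.67V)
Op 1: CLOSE 5-1: Q_total=40.00, C_total=8.00, V=5.00; Q5=15.00, Q1=25.00; dissipated=6.667
Op 2: CLOSE 1-3: Q_total=36.00, C_total=6.00, V=6.00; Q1=30.00, Q3=6.00; dissipated=15.000
Total dissipated: 21.667 μJ

Answer: 21.67 μJ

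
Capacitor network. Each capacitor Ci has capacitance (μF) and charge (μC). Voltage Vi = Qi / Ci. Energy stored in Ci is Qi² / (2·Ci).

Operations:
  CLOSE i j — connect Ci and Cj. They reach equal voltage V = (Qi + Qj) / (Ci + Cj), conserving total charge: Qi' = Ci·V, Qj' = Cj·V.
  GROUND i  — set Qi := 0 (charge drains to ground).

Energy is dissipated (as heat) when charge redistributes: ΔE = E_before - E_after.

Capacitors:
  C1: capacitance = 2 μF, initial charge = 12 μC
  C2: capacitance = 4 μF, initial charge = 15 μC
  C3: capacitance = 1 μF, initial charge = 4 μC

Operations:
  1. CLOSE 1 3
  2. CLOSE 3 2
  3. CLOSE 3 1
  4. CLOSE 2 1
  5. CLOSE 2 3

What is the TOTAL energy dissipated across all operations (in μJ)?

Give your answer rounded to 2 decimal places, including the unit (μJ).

Answer: 3.47 μJ

Derivation:
Initial: C1(2μF, Q=12μC, V=6.00V), C2(4μF, Q=15μC, V=3.75V), C3(1μF, Q=4μC, V=4.00V)
Op 1: CLOSE 1-3: Q_total=16.00, C_total=3.00, V=5.33; Q1=10.67, Q3=5.33; dissipated=1.333
Op 2: CLOSE 3-2: Q_total=20.33, C_total=5.00, V=4.07; Q3=4.07, Q2=16.27; dissipated=1.003
Op 3: CLOSE 3-1: Q_total=14.73, C_total=3.00, V=4.91; Q3=4.91, Q1=9.82; dissipated=0.535
Op 4: CLOSE 2-1: Q_total=26.09, C_total=6.00, V=4.35; Q2=17.39, Q1=8.70; dissipated=0.475
Op 5: CLOSE 2-3: Q_total=22.30, C_total=5.00, V=4.46; Q2=17.84, Q3=4.46; dissipated=0.127
Total dissipated: 3.473 μJ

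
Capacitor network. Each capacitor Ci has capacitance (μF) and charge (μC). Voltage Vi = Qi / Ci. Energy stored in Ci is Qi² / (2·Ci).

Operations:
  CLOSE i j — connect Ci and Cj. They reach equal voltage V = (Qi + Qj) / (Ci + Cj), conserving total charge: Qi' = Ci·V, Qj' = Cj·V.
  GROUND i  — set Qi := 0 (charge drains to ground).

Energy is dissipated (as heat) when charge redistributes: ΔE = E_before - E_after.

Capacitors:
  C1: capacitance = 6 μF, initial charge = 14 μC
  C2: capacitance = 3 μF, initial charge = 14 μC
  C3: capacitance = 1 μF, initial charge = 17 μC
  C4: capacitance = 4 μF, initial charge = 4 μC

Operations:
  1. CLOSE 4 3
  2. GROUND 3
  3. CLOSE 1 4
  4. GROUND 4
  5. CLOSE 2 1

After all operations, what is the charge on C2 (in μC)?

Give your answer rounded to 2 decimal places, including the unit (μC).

Answer: 10.83 μC

Derivation:
Initial: C1(6μF, Q=14μC, V=2.33V), C2(3μF, Q=14μC, V=4.67V), C3(1μF, Q=17μC, V=17.00V), C4(4μF, Q=4μC, V=1.00V)
Op 1: CLOSE 4-3: Q_total=21.00, C_total=5.00, V=4.20; Q4=16.80, Q3=4.20; dissipated=102.400
Op 2: GROUND 3: Q3=0; energy lost=8.820
Op 3: CLOSE 1-4: Q_total=30.80, C_total=10.00, V=3.08; Q1=18.48, Q4=12.32; dissipated=4.181
Op 4: GROUND 4: Q4=0; energy lost=18.973
Op 5: CLOSE 2-1: Q_total=32.48, C_total=9.00, V=3.61; Q2=10.83, Q1=21.65; dissipated=2.518
Final charges: Q1=21.65, Q2=10.83, Q3=0.00, Q4=0.00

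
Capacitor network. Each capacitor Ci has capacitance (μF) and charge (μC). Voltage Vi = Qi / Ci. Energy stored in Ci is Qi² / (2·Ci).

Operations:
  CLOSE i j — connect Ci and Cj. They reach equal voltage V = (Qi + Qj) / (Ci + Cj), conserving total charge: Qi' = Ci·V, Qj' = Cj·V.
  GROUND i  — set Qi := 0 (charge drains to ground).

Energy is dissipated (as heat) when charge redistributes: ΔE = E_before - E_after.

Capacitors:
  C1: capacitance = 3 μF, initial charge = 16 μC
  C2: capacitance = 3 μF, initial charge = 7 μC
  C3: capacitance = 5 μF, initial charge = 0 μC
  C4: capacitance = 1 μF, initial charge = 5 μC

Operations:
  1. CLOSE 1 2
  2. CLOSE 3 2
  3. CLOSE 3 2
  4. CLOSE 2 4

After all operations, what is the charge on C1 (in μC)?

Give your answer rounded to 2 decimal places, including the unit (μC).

Initial: C1(3μF, Q=16μC, V=5.33V), C2(3μF, Q=7μC, V=2.33V), C3(5μF, Q=0μC, V=0.00V), C4(1μF, Q=5μC, V=5.00V)
Op 1: CLOSE 1-2: Q_total=23.00, C_total=6.00, V=3.83; Q1=11.50, Q2=11.50; dissipated=6.750
Op 2: CLOSE 3-2: Q_total=11.50, C_total=8.00, V=1.44; Q3=7.19, Q2=4.31; dissipated=13.776
Op 3: CLOSE 3-2: Q_total=11.50, C_total=8.00, V=1.44; Q3=7.19, Q2=4.31; dissipated=0.000
Op 4: CLOSE 2-4: Q_total=9.31, C_total=4.00, V=2.33; Q2=6.98, Q4=2.33; dissipated=4.759
Final charges: Q1=11.50, Q2=6.98, Q3=7.19, Q4=2.33

Answer: 11.50 μC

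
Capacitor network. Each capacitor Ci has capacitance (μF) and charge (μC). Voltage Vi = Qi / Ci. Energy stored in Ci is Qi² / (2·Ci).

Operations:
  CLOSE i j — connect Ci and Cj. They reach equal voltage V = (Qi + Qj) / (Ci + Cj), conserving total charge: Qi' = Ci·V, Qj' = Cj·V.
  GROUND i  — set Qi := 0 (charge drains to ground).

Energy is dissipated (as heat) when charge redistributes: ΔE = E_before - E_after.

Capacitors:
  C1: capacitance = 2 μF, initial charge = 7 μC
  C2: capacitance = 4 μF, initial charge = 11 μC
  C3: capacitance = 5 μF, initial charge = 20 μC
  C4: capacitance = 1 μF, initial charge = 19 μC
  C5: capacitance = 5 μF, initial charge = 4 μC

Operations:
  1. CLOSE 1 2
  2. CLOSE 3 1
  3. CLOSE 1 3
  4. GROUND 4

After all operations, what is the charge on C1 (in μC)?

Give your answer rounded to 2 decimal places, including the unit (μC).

Initial: C1(2μF, Q=7μC, V=3.50V), C2(4μF, Q=11μC, V=2.75V), C3(5μF, Q=20μC, V=4.00V), C4(1μF, Q=19μC, V=19.00V), C5(5μF, Q=4μC, V=0.80V)
Op 1: CLOSE 1-2: Q_total=18.00, C_total=6.00, V=3.00; Q1=6.00, Q2=12.00; dissipated=0.375
Op 2: CLOSE 3-1: Q_total=26.00, C_total=7.00, V=3.71; Q3=18.57, Q1=7.43; dissipated=0.714
Op 3: CLOSE 1-3: Q_total=26.00, C_total=7.00, V=3.71; Q1=7.43, Q3=18.57; dissipated=0.000
Op 4: GROUND 4: Q4=0; energy lost=180.500
Final charges: Q1=7.43, Q2=12.00, Q3=18.57, Q4=0.00, Q5=4.00

Answer: 7.43 μC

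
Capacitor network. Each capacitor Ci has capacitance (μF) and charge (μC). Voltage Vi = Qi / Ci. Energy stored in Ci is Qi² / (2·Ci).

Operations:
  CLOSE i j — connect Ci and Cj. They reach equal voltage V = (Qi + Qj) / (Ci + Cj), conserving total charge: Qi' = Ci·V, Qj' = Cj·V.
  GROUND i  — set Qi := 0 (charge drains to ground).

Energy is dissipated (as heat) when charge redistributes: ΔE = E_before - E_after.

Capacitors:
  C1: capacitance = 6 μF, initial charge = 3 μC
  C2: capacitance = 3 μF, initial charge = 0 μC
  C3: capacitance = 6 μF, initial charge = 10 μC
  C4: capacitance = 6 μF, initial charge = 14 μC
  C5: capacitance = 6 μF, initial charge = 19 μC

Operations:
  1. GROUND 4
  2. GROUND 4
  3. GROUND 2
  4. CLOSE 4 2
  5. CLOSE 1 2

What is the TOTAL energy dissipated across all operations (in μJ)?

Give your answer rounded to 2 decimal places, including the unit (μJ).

Initial: C1(6μF, Q=3μC, V=0.50V), C2(3μF, Q=0μC, V=0.00V), C3(6μF, Q=10μC, V=1.67V), C4(6μF, Q=14μC, V=2.33V), C5(6μF, Q=19μC, V=3.17V)
Op 1: GROUND 4: Q4=0; energy lost=16.333
Op 2: GROUND 4: Q4=0; energy lost=0.000
Op 3: GROUND 2: Q2=0; energy lost=0.000
Op 4: CLOSE 4-2: Q_total=0.00, C_total=9.00, V=0.00; Q4=0.00, Q2=0.00; dissipated=0.000
Op 5: CLOSE 1-2: Q_total=3.00, C_total=9.00, V=0.33; Q1=2.00, Q2=1.00; dissipated=0.250
Total dissipated: 16.583 μJ

Answer: 16.58 μJ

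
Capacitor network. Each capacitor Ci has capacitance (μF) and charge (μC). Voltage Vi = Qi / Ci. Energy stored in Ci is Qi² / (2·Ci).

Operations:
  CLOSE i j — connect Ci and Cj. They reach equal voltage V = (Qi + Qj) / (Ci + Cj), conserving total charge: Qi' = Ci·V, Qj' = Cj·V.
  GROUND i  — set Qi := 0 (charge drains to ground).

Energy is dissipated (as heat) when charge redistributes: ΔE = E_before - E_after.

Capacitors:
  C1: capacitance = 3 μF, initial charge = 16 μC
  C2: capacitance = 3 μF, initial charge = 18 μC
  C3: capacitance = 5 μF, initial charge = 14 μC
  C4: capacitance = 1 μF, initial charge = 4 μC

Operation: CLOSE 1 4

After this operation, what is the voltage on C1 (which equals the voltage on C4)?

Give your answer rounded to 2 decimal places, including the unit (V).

Answer: 5.00 V

Derivation:
Initial: C1(3μF, Q=16μC, V=5.33V), C2(3μF, Q=18μC, V=6.00V), C3(5μF, Q=14μC, V=2.80V), C4(1μF, Q=4μC, V=4.00V)
Op 1: CLOSE 1-4: Q_total=20.00, C_total=4.00, V=5.00; Q1=15.00, Q4=5.00; dissipated=0.667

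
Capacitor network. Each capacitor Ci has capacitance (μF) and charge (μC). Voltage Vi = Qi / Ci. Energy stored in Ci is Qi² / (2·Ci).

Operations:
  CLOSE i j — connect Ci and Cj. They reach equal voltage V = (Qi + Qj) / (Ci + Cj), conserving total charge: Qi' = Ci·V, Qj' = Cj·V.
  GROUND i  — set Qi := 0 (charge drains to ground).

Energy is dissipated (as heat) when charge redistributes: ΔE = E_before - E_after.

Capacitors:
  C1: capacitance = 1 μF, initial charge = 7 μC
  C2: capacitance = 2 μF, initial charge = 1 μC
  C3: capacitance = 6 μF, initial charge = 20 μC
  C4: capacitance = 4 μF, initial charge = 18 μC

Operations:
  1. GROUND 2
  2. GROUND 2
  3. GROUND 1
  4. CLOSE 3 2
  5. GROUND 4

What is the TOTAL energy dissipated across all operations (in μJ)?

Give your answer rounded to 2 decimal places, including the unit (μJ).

Initial: C1(1μF, Q=7μC, V=7.00V), C2(2μF, Q=1μC, V=0.50V), C3(6μF, Q=20μC, V=3.33V), C4(4μF, Q=18μC, V=4.50V)
Op 1: GROUND 2: Q2=0; energy lost=0.250
Op 2: GROUND 2: Q2=0; energy lost=0.000
Op 3: GROUND 1: Q1=0; energy lost=24.500
Op 4: CLOSE 3-2: Q_total=20.00, C_total=8.00, V=2.50; Q3=15.00, Q2=5.00; dissipated=8.333
Op 5: GROUND 4: Q4=0; energy lost=40.500
Total dissipated: 73.583 μJ

Answer: 73.58 μJ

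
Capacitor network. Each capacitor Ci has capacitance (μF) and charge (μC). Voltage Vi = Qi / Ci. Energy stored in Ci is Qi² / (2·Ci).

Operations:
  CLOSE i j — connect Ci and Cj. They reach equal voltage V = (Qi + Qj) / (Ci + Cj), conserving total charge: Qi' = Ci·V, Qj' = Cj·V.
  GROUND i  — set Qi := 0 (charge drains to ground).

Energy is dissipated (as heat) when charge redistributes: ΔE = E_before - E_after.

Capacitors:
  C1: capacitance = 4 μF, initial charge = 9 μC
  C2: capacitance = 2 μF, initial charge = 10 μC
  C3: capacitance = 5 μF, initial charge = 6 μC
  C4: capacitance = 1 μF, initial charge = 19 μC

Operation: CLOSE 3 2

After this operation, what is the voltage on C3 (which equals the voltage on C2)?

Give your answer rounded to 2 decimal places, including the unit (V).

Initial: C1(4μF, Q=9μC, V=2.25V), C2(2μF, Q=10μC, V=5.00V), C3(5μF, Q=6μC, V=1.20V), C4(1μF, Q=19μC, V=19.00V)
Op 1: CLOSE 3-2: Q_total=16.00, C_total=7.00, V=2.29; Q3=11.43, Q2=4.57; dissipated=10.314

Answer: 2.29 V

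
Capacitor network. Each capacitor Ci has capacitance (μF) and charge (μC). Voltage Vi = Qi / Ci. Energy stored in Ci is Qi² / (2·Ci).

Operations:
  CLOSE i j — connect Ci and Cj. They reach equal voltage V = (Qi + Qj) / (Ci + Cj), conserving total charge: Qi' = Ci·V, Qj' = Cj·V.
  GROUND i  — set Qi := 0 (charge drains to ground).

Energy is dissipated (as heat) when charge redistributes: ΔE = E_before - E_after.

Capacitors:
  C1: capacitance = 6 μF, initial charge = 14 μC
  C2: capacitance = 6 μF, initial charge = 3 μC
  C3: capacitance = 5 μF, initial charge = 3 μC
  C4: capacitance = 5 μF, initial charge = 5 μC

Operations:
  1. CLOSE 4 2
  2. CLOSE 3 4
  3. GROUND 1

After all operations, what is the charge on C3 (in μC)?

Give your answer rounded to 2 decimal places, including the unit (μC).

Initial: C1(6μF, Q=14μC, V=2.33V), C2(6μF, Q=3μC, V=0.50V), C3(5μF, Q=3μC, V=0.60V), C4(5μF, Q=5μC, V=1.00V)
Op 1: CLOSE 4-2: Q_total=8.00, C_total=11.00, V=0.73; Q4=3.64, Q2=4.36; dissipated=0.341
Op 2: CLOSE 3-4: Q_total=6.64, C_total=10.00, V=0.66; Q3=3.32, Q4=3.32; dissipated=0.020
Op 3: GROUND 1: Q1=0; energy lost=16.333
Final charges: Q1=0.00, Q2=4.36, Q3=3.32, Q4=3.32

Answer: 3.32 μC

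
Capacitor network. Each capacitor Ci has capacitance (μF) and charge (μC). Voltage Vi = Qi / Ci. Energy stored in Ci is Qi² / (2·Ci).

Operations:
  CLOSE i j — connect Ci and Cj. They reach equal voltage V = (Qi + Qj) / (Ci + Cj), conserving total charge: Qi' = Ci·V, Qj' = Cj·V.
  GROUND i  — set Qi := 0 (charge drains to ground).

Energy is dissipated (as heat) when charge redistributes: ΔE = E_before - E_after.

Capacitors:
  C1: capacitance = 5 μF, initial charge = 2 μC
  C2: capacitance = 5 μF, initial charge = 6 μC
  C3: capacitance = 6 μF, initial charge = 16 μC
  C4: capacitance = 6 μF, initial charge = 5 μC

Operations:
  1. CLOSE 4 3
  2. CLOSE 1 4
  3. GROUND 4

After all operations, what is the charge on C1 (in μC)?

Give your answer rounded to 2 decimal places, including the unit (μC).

Initial: C1(5μF, Q=2μC, V=0.40V), C2(5μF, Q=6μC, V=1.20V), C3(6μF, Q=16μC, V=2.67V), C4(6μF, Q=5μC, V=0.83V)
Op 1: CLOSE 4-3: Q_total=21.00, C_total=12.00, V=1.75; Q4=10.50, Q3=10.50; dissipated=5.042
Op 2: CLOSE 1-4: Q_total=12.50, C_total=11.00, V=1.14; Q1=5.68, Q4=6.82; dissipated=2.485
Op 3: GROUND 4: Q4=0; energy lost=3.874
Final charges: Q1=5.68, Q2=6.00, Q3=10.50, Q4=0.00

Answer: 5.68 μC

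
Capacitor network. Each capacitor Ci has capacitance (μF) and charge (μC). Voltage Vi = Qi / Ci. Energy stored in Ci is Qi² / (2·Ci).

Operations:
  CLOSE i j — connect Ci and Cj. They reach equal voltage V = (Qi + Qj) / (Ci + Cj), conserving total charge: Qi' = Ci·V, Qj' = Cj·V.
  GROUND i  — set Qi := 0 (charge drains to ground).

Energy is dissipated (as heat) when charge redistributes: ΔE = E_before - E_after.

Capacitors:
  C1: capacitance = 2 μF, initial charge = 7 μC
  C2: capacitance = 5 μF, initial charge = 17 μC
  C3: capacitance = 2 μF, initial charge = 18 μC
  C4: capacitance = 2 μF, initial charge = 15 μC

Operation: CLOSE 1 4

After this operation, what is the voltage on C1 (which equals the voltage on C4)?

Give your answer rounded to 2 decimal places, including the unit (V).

Answer: 5.50 V

Derivation:
Initial: C1(2μF, Q=7μC, V=3.50V), C2(5μF, Q=17μC, V=3.40V), C3(2μF, Q=18μC, V=9.00V), C4(2μF, Q=15μC, V=7.50V)
Op 1: CLOSE 1-4: Q_total=22.00, C_total=4.00, V=5.50; Q1=11.00, Q4=11.00; dissipated=8.000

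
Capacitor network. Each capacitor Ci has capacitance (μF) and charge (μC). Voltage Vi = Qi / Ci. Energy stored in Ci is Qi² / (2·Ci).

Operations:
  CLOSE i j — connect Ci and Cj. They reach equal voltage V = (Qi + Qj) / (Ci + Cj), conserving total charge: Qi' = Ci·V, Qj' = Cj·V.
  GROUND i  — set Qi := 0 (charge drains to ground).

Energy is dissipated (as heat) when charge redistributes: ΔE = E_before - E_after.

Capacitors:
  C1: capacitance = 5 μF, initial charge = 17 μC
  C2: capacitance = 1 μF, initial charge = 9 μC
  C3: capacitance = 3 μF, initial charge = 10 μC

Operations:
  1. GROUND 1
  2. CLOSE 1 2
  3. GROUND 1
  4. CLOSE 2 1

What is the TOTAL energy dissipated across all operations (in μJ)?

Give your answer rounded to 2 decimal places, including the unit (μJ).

Answer: 69.21 μJ

Derivation:
Initial: C1(5μF, Q=17μC, V=3.40V), C2(1μF, Q=9μC, V=9.00V), C3(3μF, Q=10μC, V=3.33V)
Op 1: GROUND 1: Q1=0; energy lost=28.900
Op 2: CLOSE 1-2: Q_total=9.00, C_total=6.00, V=1.50; Q1=7.50, Q2=1.50; dissipated=33.750
Op 3: GROUND 1: Q1=0; energy lost=5.625
Op 4: CLOSE 2-1: Q_total=1.50, C_total=6.00, V=0.25; Q2=0.25, Q1=1.25; dissipated=0.938
Total dissipated: 69.213 μJ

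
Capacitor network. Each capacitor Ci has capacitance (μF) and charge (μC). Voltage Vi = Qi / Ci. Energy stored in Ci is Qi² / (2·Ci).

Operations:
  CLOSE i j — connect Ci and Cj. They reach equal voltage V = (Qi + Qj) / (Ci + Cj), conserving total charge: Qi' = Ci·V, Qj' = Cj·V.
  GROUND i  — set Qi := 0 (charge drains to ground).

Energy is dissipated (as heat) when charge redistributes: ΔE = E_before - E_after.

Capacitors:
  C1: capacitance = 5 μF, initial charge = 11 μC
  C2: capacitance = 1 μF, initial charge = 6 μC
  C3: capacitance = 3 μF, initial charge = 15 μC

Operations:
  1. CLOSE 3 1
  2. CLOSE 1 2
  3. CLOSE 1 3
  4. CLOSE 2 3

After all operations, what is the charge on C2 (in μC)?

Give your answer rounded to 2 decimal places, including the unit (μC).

Answer: 3.58 μC

Derivation:
Initial: C1(5μF, Q=11μC, V=2.20V), C2(1μF, Q=6μC, V=6.00V), C3(3μF, Q=15μC, V=5.00V)
Op 1: CLOSE 3-1: Q_total=26.00, C_total=8.00, V=3.25; Q3=9.75, Q1=16.25; dissipated=7.350
Op 2: CLOSE 1-2: Q_total=22.25, C_total=6.00, V=3.71; Q1=18.54, Q2=3.71; dissipated=3.151
Op 3: CLOSE 1-3: Q_total=28.29, C_total=8.00, V=3.54; Q1=17.68, Q3=10.61; dissipated=0.197
Op 4: CLOSE 2-3: Q_total=14.32, C_total=4.00, V=3.58; Q2=3.58, Q3=10.74; dissipated=0.011
Final charges: Q1=17.68, Q2=3.58, Q3=10.74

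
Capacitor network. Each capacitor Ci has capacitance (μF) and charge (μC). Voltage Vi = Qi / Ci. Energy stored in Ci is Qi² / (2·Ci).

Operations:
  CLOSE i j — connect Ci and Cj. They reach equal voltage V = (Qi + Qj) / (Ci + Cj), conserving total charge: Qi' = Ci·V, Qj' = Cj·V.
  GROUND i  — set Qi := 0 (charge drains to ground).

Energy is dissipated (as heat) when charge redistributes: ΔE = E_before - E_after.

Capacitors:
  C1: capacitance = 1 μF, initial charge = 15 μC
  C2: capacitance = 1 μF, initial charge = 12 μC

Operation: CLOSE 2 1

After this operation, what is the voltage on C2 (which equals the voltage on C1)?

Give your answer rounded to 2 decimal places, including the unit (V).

Initial: C1(1μF, Q=15μC, V=15.00V), C2(1μF, Q=12μC, V=12.00V)
Op 1: CLOSE 2-1: Q_total=27.00, C_total=2.00, V=13.50; Q2=13.50, Q1=13.50; dissipated=2.250

Answer: 13.50 V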